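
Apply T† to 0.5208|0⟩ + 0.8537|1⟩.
0.5208|0⟩ + (0.6037 - 0.6037i)|1⟩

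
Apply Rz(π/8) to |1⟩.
(0.9808 + 0.1951i)|1⟩

Rz(π/8) = [[e^(−iθ/2), 0], [0, e^(iθ/2)]] with e^(±iθ/2) = cos(θ/2) ± i·sin(θ/2); θ = π/8, cos(θ/2) ≈ 0.980785, sin(θ/2) ≈ 0.19509.
With a = amp(|0⟩) = 0 and b = amp(|1⟩) = 1:
new amp(|0⟩) = (0.980785 - 0.19509i)·a = 0
new amp(|1⟩) = (0.980785 + 0.19509i)·b = (0.9808 + 0.1951i)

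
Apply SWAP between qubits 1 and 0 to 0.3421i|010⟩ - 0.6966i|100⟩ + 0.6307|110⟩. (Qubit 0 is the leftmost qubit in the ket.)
-0.6966i|010⟩ + 0.3421i|100⟩ + 0.6307|110⟩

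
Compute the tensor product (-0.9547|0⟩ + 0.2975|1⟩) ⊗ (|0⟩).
-0.9547|00⟩ + 0.2975|10⟩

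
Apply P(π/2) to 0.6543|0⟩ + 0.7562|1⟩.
0.6543|0⟩ + 0.7562i|1⟩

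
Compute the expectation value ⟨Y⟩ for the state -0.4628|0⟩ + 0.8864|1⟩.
0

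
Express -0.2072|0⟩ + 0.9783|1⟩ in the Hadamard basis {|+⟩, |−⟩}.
0.5453|+⟩ - 0.8383|−⟩

With |ψ⟩ = α|0⟩ + β|1⟩, the Hadamard-basis coefficients are ⟨+|ψ⟩ = (α + β)/√2 and ⟨−|ψ⟩ = (α − β)/√2.
Here α = -0.2072, β = 0.9783: (α + β)/√2 = 0.5453, (α − β)/√2 = -0.8383.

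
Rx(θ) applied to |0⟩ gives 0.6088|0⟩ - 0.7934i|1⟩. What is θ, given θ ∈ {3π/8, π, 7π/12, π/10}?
7π/12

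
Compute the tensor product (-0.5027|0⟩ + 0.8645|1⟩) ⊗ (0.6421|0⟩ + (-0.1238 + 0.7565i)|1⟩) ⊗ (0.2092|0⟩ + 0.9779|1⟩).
-0.06753|000⟩ - 0.3157|001⟩ + (0.01302 - 0.07956i)|010⟩ + (0.06086 - 0.3719i)|011⟩ + 0.1161|100⟩ + 0.5428|101⟩ + (-0.02239 + 0.1368i)|110⟩ + (-0.1047 + 0.6395i)|111⟩

amp(|b₁b₂…⟩) = product of the factor amplitudes for bits b₁, b₂, …; only kets whose every factor amplitude is nonzero survive.
|000⟩: (-0.5027)(0.6421)(0.2092) = -0.06753
|001⟩: (-0.5027)(0.6421)(0.9779) = -0.3157
|010⟩: (-0.5027)(-0.1238 + 0.7565i)(0.2092) = (0.01302 - 0.07956i)
|011⟩: (-0.5027)(-0.1238 + 0.7565i)(0.9779) = (0.06086 - 0.3719i)
|100⟩: (0.8645)(0.6421)(0.2092) = 0.1161
|101⟩: (0.8645)(0.6421)(0.9779) = 0.5428
|110⟩: (0.8645)(-0.1238 + 0.7565i)(0.2092) = (-0.02239 + 0.1368i)
|111⟩: (0.8645)(-0.1238 + 0.7565i)(0.9779) = (-0.1047 + 0.6395i)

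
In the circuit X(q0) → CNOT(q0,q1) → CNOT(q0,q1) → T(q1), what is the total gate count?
4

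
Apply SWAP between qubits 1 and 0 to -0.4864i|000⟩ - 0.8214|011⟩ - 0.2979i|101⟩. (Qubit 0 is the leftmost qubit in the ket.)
-0.4864i|000⟩ - 0.2979i|011⟩ - 0.8214|101⟩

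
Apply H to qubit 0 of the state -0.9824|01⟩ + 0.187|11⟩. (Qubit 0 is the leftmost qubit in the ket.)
-0.5624|01⟩ - 0.8269|11⟩

H on qubit 0 mixes each pair of kets that differ only in qubit 0: amplitudes (a, b) of (|…0…⟩, |…1…⟩) become ((a + b)/√2, (a − b)/√2). Kets absent from the input have amplitude 0.
(|01⟩, |11⟩): (a, b) = (-0.9824, 0.187) → (-0.5624, -0.8269)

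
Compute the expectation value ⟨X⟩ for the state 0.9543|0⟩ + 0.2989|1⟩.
0.5705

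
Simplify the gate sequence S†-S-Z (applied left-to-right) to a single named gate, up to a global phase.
Z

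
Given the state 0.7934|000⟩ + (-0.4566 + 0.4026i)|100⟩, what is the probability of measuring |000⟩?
0.6295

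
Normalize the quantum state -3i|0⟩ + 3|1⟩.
-(1/√2)i|0⟩ + 1/√2|1⟩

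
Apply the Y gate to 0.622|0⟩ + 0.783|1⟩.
-0.783i|0⟩ + 0.622i|1⟩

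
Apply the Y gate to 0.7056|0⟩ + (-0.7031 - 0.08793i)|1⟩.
(-0.08793 + 0.7031i)|0⟩ + 0.7056i|1⟩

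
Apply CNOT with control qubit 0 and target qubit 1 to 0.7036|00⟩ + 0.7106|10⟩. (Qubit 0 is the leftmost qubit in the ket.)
0.7036|00⟩ + 0.7106|11⟩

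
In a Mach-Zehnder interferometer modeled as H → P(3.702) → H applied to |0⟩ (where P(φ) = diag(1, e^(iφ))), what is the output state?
(0.07648 - 0.2658i)|0⟩ + (0.9235 + 0.2658i)|1⟩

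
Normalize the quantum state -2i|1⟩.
-i|1⟩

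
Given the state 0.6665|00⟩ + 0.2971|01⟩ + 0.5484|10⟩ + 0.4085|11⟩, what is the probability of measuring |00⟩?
0.4442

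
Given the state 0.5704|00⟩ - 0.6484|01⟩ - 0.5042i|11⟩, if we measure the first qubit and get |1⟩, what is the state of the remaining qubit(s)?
-i|1⟩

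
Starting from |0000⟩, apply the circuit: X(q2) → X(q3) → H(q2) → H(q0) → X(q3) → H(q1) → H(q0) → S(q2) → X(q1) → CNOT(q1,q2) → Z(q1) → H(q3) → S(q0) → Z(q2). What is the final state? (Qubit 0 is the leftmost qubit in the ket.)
1/√8|0000⟩ + 1/√8|0001⟩ + (1/√8)i|0010⟩ + (1/√8)i|0011⟩ + (1/√8)i|0100⟩ + (1/√8)i|0101⟩ + 1/√8|0110⟩ + 1/√8|0111⟩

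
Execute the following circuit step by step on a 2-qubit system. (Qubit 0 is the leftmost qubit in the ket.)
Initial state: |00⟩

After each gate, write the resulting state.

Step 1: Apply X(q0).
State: |10⟩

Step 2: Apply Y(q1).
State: i|11⟩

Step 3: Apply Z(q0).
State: -i|11⟩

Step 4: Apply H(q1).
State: -(1/√2)i|10⟩ + (1/√2)i|11⟩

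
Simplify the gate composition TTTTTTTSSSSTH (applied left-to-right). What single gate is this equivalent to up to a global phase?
H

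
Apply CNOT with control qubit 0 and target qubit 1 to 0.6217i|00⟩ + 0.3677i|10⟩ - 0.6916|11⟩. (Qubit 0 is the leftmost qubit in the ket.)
0.6217i|00⟩ - 0.6916|10⟩ + 0.3677i|11⟩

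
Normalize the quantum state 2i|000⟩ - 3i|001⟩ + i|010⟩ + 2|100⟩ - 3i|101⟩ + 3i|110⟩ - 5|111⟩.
0.2561i|000⟩ - 0.3841i|001⟩ + 0.128i|010⟩ + 0.2561|100⟩ - 0.3841i|101⟩ + 0.3841i|110⟩ - 0.6402|111⟩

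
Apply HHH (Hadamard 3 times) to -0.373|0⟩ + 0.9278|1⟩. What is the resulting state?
0.3923|0⟩ - 0.9198|1⟩

H² = I, so H^3 = H: a single Hadamard. With (a, b) = (-0.373, 0.9278), H gives ((a + b)/√2, (a − b)/√2) = (0.3923, -0.9198).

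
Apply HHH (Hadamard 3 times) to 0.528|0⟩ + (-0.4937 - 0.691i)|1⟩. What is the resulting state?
(0.02425 - 0.4886i)|0⟩ + (0.7225 + 0.4886i)|1⟩

H² = I, so H^3 = H: a single Hadamard. With (a, b) = (0.528, (-0.4937 - 0.691i)), H gives ((a + b)/√2, (a − b)/√2) = ((0.02425 - 0.4886i), (0.7225 + 0.4886i)).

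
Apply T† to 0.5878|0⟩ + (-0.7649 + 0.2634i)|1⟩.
0.5878|0⟩ + (-0.3546 + 0.7271i)|1⟩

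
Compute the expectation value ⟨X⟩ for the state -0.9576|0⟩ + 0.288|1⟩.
-0.5516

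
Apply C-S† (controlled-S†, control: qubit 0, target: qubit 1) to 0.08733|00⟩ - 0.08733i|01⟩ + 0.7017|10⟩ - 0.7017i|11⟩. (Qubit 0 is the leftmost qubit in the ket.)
0.08733|00⟩ - 0.08733i|01⟩ + 0.7017|10⟩ - 0.7017|11⟩

C-S† leaves the control-|0⟩ kets |00⟩, |01⟩ unchanged and applies S† to qubit 1 on the control-|1⟩ pair (|10⟩, |11⟩).
S† = [[1, 0], [0, -i]].
With a = amp(|10⟩) = 0.7017 and b = amp(|11⟩) = -0.7017i:
new amp(|10⟩) = (1)·a = 0.7017
new amp(|11⟩) = (-i)·b = -0.7017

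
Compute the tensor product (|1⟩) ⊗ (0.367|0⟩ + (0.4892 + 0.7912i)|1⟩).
0.367|10⟩ + (0.4892 + 0.7912i)|11⟩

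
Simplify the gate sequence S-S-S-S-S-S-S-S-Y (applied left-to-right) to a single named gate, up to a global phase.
Y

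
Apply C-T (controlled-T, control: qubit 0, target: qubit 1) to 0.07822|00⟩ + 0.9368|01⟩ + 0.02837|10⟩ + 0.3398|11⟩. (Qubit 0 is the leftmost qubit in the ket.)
0.07822|00⟩ + 0.9368|01⟩ + 0.02837|10⟩ + (0.2403 + 0.2403i)|11⟩

C-T leaves the control-|0⟩ kets |00⟩, |01⟩ unchanged and applies T to qubit 1 on the control-|1⟩ pair (|10⟩, |11⟩).
T = [[1, 0], [0, (1/√2 + (1/√2)i)]].
With a = amp(|10⟩) = 0.02837 and b = amp(|11⟩) = 0.3398:
new amp(|10⟩) = (1)·a = 0.02837
new amp(|11⟩) = (1/√2 + (1/√2)i)·b = (0.2403 + 0.2403i)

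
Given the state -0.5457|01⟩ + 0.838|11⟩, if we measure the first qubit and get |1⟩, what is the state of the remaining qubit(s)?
|1⟩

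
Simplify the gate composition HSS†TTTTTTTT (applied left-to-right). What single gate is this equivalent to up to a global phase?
H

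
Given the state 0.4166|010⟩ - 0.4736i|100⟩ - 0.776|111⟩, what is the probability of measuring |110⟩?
0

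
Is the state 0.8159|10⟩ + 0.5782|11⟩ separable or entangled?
Separable

Writing the state as a|00⟩ + b|01⟩ + c|10⟩ + d|11⟩, it is a product state iff ad − bc = 0.
Here (a, b, c, d) = (0, 0, 0.8159, 0.5782): ad − bc = (0)(0.5782) − (0)(0.8159) = 0, so the state is separable.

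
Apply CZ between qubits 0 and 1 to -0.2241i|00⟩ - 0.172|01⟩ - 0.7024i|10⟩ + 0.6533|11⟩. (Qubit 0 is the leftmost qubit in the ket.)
-0.2241i|00⟩ - 0.172|01⟩ - 0.7024i|10⟩ - 0.6533|11⟩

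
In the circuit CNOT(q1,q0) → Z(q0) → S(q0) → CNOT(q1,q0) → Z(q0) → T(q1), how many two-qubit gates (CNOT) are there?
2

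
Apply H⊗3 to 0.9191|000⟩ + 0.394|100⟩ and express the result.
0.4643|000⟩ + 0.4643|001⟩ + 0.4643|010⟩ + 0.4643|011⟩ + 0.1857|100⟩ + 0.1857|101⟩ + 0.1857|110⟩ + 0.1857|111⟩

H⊗3 gives amp(|y⟩) = (1/2√2) Σ_x (−1)^(x·y) amp(|x⟩), where x·y is the number of positions in which both x and y have a 1.
|000⟩: (0.9191 + 0.394)/(2√2) = 0.4643
|001⟩: (0.9191 + 0.394)/(2√2) = 0.4643
|010⟩: (0.9191 + 0.394)/(2√2) = 0.4643
|011⟩: (0.9191 + 0.394)/(2√2) = 0.4643
|100⟩: (0.9191 - 0.394)/(2√2) = 0.1857
|101⟩: (0.9191 - 0.394)/(2√2) = 0.1857
|110⟩: (0.9191 - 0.394)/(2√2) = 0.1857
|111⟩: (0.9191 - 0.394)/(2√2) = 0.1857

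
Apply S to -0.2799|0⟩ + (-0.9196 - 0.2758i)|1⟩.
-0.2799|0⟩ + (0.2758 - 0.9196i)|1⟩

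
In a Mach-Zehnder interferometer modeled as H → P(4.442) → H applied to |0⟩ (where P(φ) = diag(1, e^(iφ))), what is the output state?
(0.3664 - 0.4818i)|0⟩ + (0.6336 + 0.4818i)|1⟩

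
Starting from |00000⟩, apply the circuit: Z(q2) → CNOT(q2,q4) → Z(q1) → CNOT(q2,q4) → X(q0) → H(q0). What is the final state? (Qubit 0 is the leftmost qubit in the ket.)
1/√2|00000⟩ - 1/√2|10000⟩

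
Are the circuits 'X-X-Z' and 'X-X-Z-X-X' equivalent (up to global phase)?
Yes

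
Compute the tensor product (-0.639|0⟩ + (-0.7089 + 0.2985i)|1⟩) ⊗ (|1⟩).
-0.639|01⟩ + (-0.7089 + 0.2985i)|11⟩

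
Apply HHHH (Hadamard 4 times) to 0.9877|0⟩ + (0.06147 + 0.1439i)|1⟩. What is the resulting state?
0.9877|0⟩ + (0.06147 + 0.1439i)|1⟩

H² = I, so an even number of Hadamards cancels: H^4 = I and the state is unchanged.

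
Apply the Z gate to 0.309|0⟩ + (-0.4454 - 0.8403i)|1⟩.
0.309|0⟩ + (0.4454 + 0.8403i)|1⟩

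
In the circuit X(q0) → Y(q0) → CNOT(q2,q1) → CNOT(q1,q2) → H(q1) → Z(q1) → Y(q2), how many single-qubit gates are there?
5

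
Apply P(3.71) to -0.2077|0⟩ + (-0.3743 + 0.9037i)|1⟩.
-0.2077|0⟩ + (0.8019 - 0.5601i)|1⟩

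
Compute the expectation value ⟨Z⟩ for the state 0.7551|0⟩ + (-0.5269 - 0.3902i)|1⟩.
0.1403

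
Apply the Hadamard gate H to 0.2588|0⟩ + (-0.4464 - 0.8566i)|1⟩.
(-0.1327 - 0.6057i)|0⟩ + (0.4987 + 0.6057i)|1⟩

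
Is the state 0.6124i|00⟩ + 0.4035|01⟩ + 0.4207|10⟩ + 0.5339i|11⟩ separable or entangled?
Entangled

Writing the state as a|00⟩ + b|01⟩ + c|10⟩ + d|11⟩, it is a product state iff ad − bc = 0.
Here (a, b, c, d) = (0.6124i, 0.4035, 0.4207, 0.5339i): ad − bc = (0.6124i)(0.5339i) − (0.4035)(0.4207) = -0.4967 ≠ 0, so the state is entangled.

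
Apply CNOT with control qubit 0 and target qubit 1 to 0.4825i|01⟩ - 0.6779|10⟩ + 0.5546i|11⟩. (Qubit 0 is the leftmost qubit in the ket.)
0.4825i|01⟩ + 0.5546i|10⟩ - 0.6779|11⟩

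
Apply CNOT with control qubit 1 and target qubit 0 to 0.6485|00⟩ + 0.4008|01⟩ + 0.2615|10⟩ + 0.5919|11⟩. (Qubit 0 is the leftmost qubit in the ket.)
0.6485|00⟩ + 0.5919|01⟩ + 0.2615|10⟩ + 0.4008|11⟩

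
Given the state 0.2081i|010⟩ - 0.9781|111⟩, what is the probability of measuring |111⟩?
0.9567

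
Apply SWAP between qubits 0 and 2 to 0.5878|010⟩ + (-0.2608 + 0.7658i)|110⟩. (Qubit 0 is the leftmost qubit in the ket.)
0.5878|010⟩ + (-0.2608 + 0.7658i)|011⟩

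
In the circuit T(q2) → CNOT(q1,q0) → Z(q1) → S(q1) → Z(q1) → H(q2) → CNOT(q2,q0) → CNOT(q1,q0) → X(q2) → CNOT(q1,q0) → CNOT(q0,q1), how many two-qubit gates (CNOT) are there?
5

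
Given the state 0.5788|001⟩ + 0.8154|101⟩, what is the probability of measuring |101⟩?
0.6649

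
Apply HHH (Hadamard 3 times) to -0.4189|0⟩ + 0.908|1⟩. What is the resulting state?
0.3458|0⟩ - 0.9383|1⟩

H² = I, so H^3 = H: a single Hadamard. With (a, b) = (-0.4189, 0.908), H gives ((a + b)/√2, (a − b)/√2) = (0.3458, -0.9383).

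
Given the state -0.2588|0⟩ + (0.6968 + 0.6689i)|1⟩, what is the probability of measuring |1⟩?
0.933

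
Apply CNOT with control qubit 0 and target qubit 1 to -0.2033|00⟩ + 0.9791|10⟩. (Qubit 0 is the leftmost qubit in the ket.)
-0.2033|00⟩ + 0.9791|11⟩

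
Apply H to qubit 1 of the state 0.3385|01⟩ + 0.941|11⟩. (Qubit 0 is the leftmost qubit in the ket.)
0.2394|00⟩ - 0.2394|01⟩ + 0.6654|10⟩ - 0.6654|11⟩

H on qubit 1 mixes each pair of kets that differ only in qubit 1: amplitudes (a, b) of (|…0…⟩, |…1…⟩) become ((a + b)/√2, (a − b)/√2). Kets absent from the input have amplitude 0.
(|00⟩, |01⟩): (a, b) = (0, 0.3385) → (0.2394, -0.2394)
(|10⟩, |11⟩): (a, b) = (0, 0.941) → (0.6654, -0.6654)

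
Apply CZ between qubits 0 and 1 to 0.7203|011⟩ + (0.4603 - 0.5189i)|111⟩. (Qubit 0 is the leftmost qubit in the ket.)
0.7203|011⟩ + (-0.4603 + 0.5189i)|111⟩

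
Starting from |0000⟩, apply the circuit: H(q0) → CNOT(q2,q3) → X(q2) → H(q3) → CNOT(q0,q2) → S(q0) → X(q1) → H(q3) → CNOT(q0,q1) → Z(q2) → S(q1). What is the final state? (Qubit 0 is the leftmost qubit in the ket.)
-(1/√2)i|0110⟩ + (1/√2)i|1000⟩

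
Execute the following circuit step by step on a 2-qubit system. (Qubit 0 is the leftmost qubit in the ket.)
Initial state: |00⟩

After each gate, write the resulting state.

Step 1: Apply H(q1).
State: 1/√2|00⟩ + 1/√2|01⟩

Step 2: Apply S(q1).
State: 1/√2|00⟩ + (1/√2)i|01⟩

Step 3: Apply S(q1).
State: 1/√2|00⟩ - 1/√2|01⟩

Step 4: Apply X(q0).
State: 1/√2|10⟩ - 1/√2|11⟩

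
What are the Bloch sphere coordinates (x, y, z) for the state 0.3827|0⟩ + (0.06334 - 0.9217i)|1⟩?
(0.04848, -0.7055, -0.7071)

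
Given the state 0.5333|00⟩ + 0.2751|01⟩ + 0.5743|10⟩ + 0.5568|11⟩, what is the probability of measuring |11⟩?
0.31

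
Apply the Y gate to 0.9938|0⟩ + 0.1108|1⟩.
-0.1108i|0⟩ + 0.9938i|1⟩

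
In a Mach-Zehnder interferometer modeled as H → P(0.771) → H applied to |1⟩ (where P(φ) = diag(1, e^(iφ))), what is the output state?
(0.1414 - 0.3484i)|0⟩ + (0.8586 + 0.3484i)|1⟩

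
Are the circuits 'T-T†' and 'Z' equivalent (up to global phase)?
No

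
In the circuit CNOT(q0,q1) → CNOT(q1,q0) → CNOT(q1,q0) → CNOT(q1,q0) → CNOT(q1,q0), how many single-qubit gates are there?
0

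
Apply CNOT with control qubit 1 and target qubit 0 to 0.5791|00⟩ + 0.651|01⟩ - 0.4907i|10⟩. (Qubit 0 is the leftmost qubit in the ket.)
0.5791|00⟩ - 0.4907i|10⟩ + 0.651|11⟩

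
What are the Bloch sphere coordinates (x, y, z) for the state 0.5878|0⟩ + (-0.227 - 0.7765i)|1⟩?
(-0.2669, -0.9129, -0.309)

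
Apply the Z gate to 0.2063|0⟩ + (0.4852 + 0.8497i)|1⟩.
0.2063|0⟩ + (-0.4852 - 0.8497i)|1⟩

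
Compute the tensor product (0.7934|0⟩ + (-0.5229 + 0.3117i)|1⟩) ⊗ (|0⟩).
0.7934|00⟩ + (-0.5229 + 0.3117i)|10⟩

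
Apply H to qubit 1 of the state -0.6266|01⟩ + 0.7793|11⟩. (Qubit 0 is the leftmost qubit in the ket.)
-0.4431|00⟩ + 0.4431|01⟩ + 0.551|10⟩ - 0.551|11⟩

H on qubit 1 mixes each pair of kets that differ only in qubit 1: amplitudes (a, b) of (|…0…⟩, |…1…⟩) become ((a + b)/√2, (a − b)/√2). Kets absent from the input have amplitude 0.
(|00⟩, |01⟩): (a, b) = (0, -0.6266) → (-0.4431, 0.4431)
(|10⟩, |11⟩): (a, b) = (0, 0.7793) → (0.551, -0.551)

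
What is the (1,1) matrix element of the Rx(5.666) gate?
-0.9528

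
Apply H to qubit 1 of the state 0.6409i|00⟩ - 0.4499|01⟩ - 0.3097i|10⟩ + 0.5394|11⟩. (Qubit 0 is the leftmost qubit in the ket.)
(-0.3181 + 0.4532i)|00⟩ + (0.3181 + 0.4532i)|01⟩ + (0.3814 - 0.219i)|10⟩ + (-0.3814 - 0.219i)|11⟩

H on qubit 1 mixes each pair of kets that differ only in qubit 1: amplitudes (a, b) of (|…0…⟩, |…1…⟩) become ((a + b)/√2, (a − b)/√2). Kets absent from the input have amplitude 0.
(|00⟩, |01⟩): (a, b) = (0.6409i, -0.4499) → ((-0.3181 + 0.4532i), (0.3181 + 0.4532i))
(|10⟩, |11⟩): (a, b) = (-0.3097i, 0.5394) → ((0.3814 - 0.219i), (-0.3814 - 0.219i))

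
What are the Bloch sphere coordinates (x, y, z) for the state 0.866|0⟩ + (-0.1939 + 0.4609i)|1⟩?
(-0.3358, 0.7983, 0.4999)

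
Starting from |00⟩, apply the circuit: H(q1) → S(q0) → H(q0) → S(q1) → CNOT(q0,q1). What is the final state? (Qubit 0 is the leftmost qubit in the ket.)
1/2|00⟩ + (1/2)i|01⟩ + (1/2)i|10⟩ + 1/2|11⟩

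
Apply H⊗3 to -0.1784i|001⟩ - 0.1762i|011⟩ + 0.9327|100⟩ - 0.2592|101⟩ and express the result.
(0.2381 - 0.1254i)|000⟩ + (0.4214 + 0.1254i)|001⟩ + (0.2381 - 0.0007778i)|010⟩ + (0.4214 + 0.0007778i)|011⟩ + (-0.2381 - 0.1254i)|100⟩ + (-0.4214 + 0.1254i)|101⟩ + (-0.2381 - 0.0007778i)|110⟩ + (-0.4214 + 0.0007778i)|111⟩

H⊗3 gives amp(|y⟩) = (1/2√2) Σ_x (−1)^(x·y) amp(|x⟩), where x·y is the number of positions in which both x and y have a 1.
|000⟩: (-0.1784i - 0.1762i + 0.9327 - 0.2592)/(2√2) = (0.2381 - 0.1254i)
|001⟩: (0.1784i + 0.1762i + 0.9327 + 0.2592)/(2√2) = (0.4214 + 0.1254i)
|010⟩: (-0.1784i + 0.1762i + 0.9327 - 0.2592)/(2√2) = (0.2381 - 0.0007778i)
|011⟩: (0.1784i - 0.1762i + 0.9327 + 0.2592)/(2√2) = (0.4214 + 0.0007778i)
|100⟩: (-0.1784i - 0.1762i - 0.9327 + 0.2592)/(2√2) = (-0.2381 - 0.1254i)
|101⟩: (0.1784i + 0.1762i - 0.9327 - 0.2592)/(2√2) = (-0.4214 + 0.1254i)
|110⟩: (-0.1784i + 0.1762i - 0.9327 + 0.2592)/(2√2) = (-0.2381 - 0.0007778i)
|111⟩: (0.1784i - 0.1762i - 0.9327 - 0.2592)/(2√2) = (-0.4214 + 0.0007778i)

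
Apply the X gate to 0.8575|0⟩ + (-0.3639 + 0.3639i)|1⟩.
(-0.3639 + 0.3639i)|0⟩ + 0.8575|1⟩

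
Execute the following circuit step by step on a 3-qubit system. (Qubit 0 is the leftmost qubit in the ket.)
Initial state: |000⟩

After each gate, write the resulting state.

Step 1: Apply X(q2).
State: |001⟩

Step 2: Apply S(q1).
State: |001⟩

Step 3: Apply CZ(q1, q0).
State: |001⟩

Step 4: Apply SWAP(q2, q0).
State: |100⟩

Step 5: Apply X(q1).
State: |110⟩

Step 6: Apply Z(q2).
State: |110⟩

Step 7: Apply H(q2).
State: 1/√2|110⟩ + 1/√2|111⟩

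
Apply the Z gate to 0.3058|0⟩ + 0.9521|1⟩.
0.3058|0⟩ - 0.9521|1⟩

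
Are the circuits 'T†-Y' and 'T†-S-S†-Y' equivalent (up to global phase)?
Yes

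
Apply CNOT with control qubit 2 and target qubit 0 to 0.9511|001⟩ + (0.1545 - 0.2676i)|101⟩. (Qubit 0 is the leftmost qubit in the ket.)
(0.1545 - 0.2676i)|001⟩ + 0.9511|101⟩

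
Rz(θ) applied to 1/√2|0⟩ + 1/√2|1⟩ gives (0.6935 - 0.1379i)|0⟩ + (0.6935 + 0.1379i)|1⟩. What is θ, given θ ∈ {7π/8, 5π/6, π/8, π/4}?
π/8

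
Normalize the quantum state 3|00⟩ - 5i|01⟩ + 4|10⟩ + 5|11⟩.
0.3464|00⟩ - (1/√3)i|01⟩ + 0.4619|10⟩ + 1/√3|11⟩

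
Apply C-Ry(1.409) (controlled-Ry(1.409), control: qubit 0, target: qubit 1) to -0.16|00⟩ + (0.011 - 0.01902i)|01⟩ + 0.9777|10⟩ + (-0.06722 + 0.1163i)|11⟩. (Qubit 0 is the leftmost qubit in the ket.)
-0.16|00⟩ + (0.011 - 0.01902i)|01⟩ + (0.7885 - 0.07532i)|10⟩ + (0.582 + 0.08861i)|11⟩

C-Ry(1.409) leaves the control-|0⟩ kets |00⟩, |01⟩ unchanged and applies Ry(1.409) to qubit 1 on the control-|1⟩ pair (|10⟩, |11⟩).
Ry(1.409) = [[cos(θ/2), −sin(θ/2)], [sin(θ/2), cos(θ/2)]]; θ = 1.409, cos(θ/2) ≈ 0.761935, sin(θ/2) ≈ 0.647653.
With a = amp(|10⟩) = 0.9777 and b = amp(|11⟩) = (-0.06722 + 0.1163i):
new amp(|10⟩) = (0.761935)·a + (-0.647653)·b = (0.7885 - 0.07532i)
new amp(|11⟩) = (0.647653)·a + (0.761935)·b = (0.582 + 0.08861i)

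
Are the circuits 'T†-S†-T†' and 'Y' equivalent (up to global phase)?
No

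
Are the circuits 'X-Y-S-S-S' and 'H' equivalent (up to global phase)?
No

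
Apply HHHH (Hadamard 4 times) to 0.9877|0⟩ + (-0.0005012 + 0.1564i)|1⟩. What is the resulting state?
0.9877|0⟩ + (-0.0005012 + 0.1564i)|1⟩

H² = I, so an even number of Hadamards cancels: H^4 = I and the state is unchanged.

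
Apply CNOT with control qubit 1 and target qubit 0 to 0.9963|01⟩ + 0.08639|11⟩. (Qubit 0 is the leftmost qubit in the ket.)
0.08639|01⟩ + 0.9963|11⟩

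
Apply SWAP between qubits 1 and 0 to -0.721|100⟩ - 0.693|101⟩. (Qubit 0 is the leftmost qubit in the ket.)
-0.721|010⟩ - 0.693|011⟩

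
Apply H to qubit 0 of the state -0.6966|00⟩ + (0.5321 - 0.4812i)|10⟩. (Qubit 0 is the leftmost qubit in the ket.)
(-0.1163 - 0.3403i)|00⟩ + (-0.8688 + 0.3403i)|10⟩

H on qubit 0 mixes each pair of kets that differ only in qubit 0: amplitudes (a, b) of (|…0…⟩, |…1…⟩) become ((a + b)/√2, (a − b)/√2). Kets absent from the input have amplitude 0.
(|00⟩, |10⟩): (a, b) = (-0.6966, (0.5321 - 0.4812i)) → ((-0.1163 - 0.3403i), (-0.8688 + 0.3403i))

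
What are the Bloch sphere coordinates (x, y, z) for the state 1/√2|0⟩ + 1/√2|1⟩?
(1, 0, 0)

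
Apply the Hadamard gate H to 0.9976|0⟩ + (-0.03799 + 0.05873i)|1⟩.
(0.6785 + 0.04153i)|0⟩ + (0.7323 - 0.04153i)|1⟩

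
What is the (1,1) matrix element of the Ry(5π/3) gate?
-0.866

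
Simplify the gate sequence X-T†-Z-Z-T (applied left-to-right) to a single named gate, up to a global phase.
X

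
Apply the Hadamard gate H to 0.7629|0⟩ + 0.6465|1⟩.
0.9966|0⟩ + 0.08231|1⟩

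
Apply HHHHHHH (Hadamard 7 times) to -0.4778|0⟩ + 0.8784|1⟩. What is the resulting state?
0.2833|0⟩ - 0.959|1⟩

H² = I, so H^7 = H: a single Hadamard. With (a, b) = (-0.4778, 0.8784), H gives ((a + b)/√2, (a − b)/√2) = (0.2833, -0.959).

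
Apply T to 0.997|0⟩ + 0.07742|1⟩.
0.997|0⟩ + (0.05474 + 0.05474i)|1⟩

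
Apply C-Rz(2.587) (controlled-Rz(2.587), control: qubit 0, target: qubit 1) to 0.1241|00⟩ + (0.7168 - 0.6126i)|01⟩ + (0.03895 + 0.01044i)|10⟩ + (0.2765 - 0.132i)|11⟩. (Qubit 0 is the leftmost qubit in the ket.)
0.1241|00⟩ + (0.7168 - 0.6126i)|01⟩ + (0.0207 - 0.0346i)|10⟩ + (0.2027 + 0.2298i)|11⟩

C-Rz(2.587) leaves the control-|0⟩ kets |00⟩, |01⟩ unchanged and applies Rz(2.587) to qubit 1 on the control-|1⟩ pair (|10⟩, |11⟩).
Rz(2.587) = [[e^(−iθ/2), 0], [0, e^(iθ/2)]] with e^(±iθ/2) = cos(θ/2) ± i·sin(θ/2); θ = 2.587, cos(θ/2) ≈ 0.273756, sin(θ/2) ≈ 0.961799.
With a = amp(|10⟩) = (0.03895 + 0.01044i) and b = amp(|11⟩) = (0.2765 - 0.132i):
new amp(|10⟩) = (0.273756 - 0.961799i)·a = (0.0207 - 0.0346i)
new amp(|11⟩) = (0.273756 + 0.961799i)·b = (0.2027 + 0.2298i)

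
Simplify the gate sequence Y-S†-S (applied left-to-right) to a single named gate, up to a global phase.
Y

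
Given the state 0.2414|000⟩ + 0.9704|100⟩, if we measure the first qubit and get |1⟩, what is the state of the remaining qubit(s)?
|00⟩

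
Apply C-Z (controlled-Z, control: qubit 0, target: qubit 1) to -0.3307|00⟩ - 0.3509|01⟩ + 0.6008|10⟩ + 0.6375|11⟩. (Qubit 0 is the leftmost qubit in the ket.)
-0.3307|00⟩ - 0.3509|01⟩ + 0.6008|10⟩ - 0.6375|11⟩

C-Z leaves the control-|0⟩ kets |00⟩, |01⟩ unchanged and applies Z to qubit 1 on the control-|1⟩ pair (|10⟩, |11⟩).
Z = [[1, 0], [0, -1]].
With a = amp(|10⟩) = 0.6008 and b = amp(|11⟩) = 0.6375:
new amp(|10⟩) = (1)·a = 0.6008
new amp(|11⟩) = (-1)·b = -0.6375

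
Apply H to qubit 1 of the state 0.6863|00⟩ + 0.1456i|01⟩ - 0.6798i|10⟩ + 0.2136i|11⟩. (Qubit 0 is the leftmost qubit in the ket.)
(0.4853 + 0.103i)|00⟩ + (0.4853 - 0.103i)|01⟩ - 0.3297i|10⟩ - 0.6317i|11⟩

H on qubit 1 mixes each pair of kets that differ only in qubit 1: amplitudes (a, b) of (|…0…⟩, |…1…⟩) become ((a + b)/√2, (a − b)/√2). Kets absent from the input have amplitude 0.
(|00⟩, |01⟩): (a, b) = (0.6863, 0.1456i) → ((0.4853 + 0.103i), (0.4853 - 0.103i))
(|10⟩, |11⟩): (a, b) = (-0.6798i, 0.2136i) → (-0.3297i, -0.6317i)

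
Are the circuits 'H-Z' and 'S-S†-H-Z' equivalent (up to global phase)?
Yes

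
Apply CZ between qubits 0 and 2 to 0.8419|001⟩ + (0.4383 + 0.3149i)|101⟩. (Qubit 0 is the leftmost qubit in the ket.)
0.8419|001⟩ + (-0.4383 - 0.3149i)|101⟩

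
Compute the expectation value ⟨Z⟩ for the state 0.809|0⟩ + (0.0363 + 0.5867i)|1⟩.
0.3089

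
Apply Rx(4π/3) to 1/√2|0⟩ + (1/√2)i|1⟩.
0.2588|0⟩ - 0.9659i|1⟩

Rx(4π/3) = [[cos(θ/2), −i·sin(θ/2)], [−i·sin(θ/2), cos(θ/2)]]; θ = 4π/3, cos(θ/2) ≈ -0.5, sin(θ/2) ≈ 0.866025.
With a = amp(|0⟩) = 1/√2 and b = amp(|1⟩) = (1/√2)i:
new amp(|0⟩) = (-0.5)·a + (-0.866025i)·b = 0.2588
new amp(|1⟩) = (-0.866025i)·a + (-0.5)·b = -0.9659i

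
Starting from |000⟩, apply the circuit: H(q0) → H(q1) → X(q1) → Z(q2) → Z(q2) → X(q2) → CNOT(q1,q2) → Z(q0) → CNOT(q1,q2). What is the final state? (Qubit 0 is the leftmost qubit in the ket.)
1/2|001⟩ + 1/2|011⟩ - 1/2|101⟩ - 1/2|111⟩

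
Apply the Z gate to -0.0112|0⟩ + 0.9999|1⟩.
-0.0112|0⟩ - 0.9999|1⟩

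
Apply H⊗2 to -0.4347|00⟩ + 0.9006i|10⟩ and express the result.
(-0.2174 + 0.4503i)|00⟩ + (-0.2174 + 0.4503i)|01⟩ + (-0.2174 - 0.4503i)|10⟩ + (-0.2174 - 0.4503i)|11⟩

H⊗2 gives amp(|y⟩) = (1/2) Σ_x (−1)^(x·y) amp(|x⟩), where x·y is the number of positions in which both x and y have a 1.
|00⟩: (-0.4347 + 0.9006i)/2 = (-0.2174 + 0.4503i)
|01⟩: (-0.4347 + 0.9006i)/2 = (-0.2174 + 0.4503i)
|10⟩: (-0.4347 - 0.9006i)/2 = (-0.2174 - 0.4503i)
|11⟩: (-0.4347 - 0.9006i)/2 = (-0.2174 - 0.4503i)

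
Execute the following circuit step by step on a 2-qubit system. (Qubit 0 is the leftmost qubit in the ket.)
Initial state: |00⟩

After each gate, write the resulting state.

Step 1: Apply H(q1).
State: 1/√2|00⟩ + 1/√2|01⟩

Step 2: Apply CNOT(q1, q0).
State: 1/√2|00⟩ + 1/√2|11⟩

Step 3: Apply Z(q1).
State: 1/√2|00⟩ - 1/√2|11⟩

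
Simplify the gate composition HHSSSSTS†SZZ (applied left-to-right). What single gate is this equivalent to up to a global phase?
T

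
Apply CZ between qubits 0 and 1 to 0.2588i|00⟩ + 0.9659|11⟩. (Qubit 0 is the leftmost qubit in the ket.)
0.2588i|00⟩ - 0.9659|11⟩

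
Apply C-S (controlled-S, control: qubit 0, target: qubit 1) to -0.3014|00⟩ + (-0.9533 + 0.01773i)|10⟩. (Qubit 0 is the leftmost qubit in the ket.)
-0.3014|00⟩ + (-0.9533 + 0.01773i)|10⟩

C-S leaves the control-|0⟩ kets |00⟩, |01⟩ unchanged and applies S to qubit 1 on the control-|1⟩ pair (|10⟩, |11⟩).
S = [[1, 0], [0, i]].
With a = amp(|10⟩) = (-0.9533 + 0.01773i) and b = amp(|11⟩) = 0:
new amp(|10⟩) = (1)·a = (-0.9533 + 0.01773i)
new amp(|11⟩) = (i)·b = 0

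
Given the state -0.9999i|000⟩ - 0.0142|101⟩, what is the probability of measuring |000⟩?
0.9998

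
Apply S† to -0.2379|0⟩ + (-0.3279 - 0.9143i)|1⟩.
-0.2379|0⟩ + (-0.9143 + 0.3279i)|1⟩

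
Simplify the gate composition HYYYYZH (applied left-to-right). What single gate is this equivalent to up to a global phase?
X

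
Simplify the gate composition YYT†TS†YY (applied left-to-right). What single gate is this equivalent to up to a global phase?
S†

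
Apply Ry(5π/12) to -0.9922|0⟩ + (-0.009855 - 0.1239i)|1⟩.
(-0.7812 + 0.07543i)|0⟩ + (-0.6118 - 0.0983i)|1⟩

Ry(5π/12) = [[cos(θ/2), −sin(θ/2)], [sin(θ/2), cos(θ/2)]]; θ = 5π/12, cos(θ/2) ≈ 0.793353, sin(θ/2) ≈ 0.608761.
With a = amp(|0⟩) = -0.9922 and b = amp(|1⟩) = (-0.009855 - 0.1239i):
new amp(|0⟩) = (0.793353)·a + (-0.608761)·b = (-0.7812 + 0.07543i)
new amp(|1⟩) = (0.608761)·a + (0.793353)·b = (-0.6118 - 0.0983i)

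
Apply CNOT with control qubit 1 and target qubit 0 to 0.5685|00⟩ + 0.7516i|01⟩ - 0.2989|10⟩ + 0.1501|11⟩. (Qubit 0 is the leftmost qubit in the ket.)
0.5685|00⟩ + 0.1501|01⟩ - 0.2989|10⟩ + 0.7516i|11⟩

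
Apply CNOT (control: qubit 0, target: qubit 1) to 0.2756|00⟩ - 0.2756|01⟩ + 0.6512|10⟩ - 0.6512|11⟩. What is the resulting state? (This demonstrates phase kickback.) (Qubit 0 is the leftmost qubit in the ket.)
0.2756|00⟩ - 0.2756|01⟩ - 0.6512|10⟩ + 0.6512|11⟩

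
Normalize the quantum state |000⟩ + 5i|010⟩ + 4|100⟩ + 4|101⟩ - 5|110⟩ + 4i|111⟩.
0.1005|000⟩ + 0.5025i|010⟩ + 0.402|100⟩ + 0.402|101⟩ - 0.5025|110⟩ + 0.402i|111⟩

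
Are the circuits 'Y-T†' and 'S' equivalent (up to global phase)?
No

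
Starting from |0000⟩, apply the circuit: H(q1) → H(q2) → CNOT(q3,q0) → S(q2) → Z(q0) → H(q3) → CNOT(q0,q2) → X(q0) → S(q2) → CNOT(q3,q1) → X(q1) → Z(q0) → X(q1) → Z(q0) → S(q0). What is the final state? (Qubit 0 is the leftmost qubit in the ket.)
(1/√8)i|1000⟩ + (1/√8)i|1001⟩ - (1/√8)i|1010⟩ - (1/√8)i|1011⟩ + (1/√8)i|1100⟩ + (1/√8)i|1101⟩ - (1/√8)i|1110⟩ - (1/√8)i|1111⟩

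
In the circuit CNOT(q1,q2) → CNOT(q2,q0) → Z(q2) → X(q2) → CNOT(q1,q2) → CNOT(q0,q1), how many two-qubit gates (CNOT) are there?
4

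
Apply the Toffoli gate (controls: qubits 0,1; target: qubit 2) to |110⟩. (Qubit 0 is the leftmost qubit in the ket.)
|111⟩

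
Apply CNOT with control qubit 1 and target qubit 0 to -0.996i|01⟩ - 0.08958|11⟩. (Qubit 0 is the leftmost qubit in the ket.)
-0.08958|01⟩ - 0.996i|11⟩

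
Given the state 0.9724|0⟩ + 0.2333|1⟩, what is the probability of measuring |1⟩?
0.05443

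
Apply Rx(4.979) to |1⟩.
-0.6069i|0⟩ - 0.7948|1⟩

Rx(4.979) = [[cos(θ/2), −i·sin(θ/2)], [−i·sin(θ/2), cos(θ/2)]]; θ = 4.979, cos(θ/2) ≈ -0.794816, sin(θ/2) ≈ 0.606851.
With a = amp(|0⟩) = 0 and b = amp(|1⟩) = 1:
new amp(|0⟩) = (-0.794816)·a + (-0.606851i)·b = -0.6069i
new amp(|1⟩) = (-0.606851i)·a + (-0.794816)·b = -0.7948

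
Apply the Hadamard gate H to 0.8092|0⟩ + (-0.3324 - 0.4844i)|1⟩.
(0.3371 - 0.3425i)|0⟩ + (0.8072 + 0.3425i)|1⟩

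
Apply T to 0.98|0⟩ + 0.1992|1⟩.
0.98|0⟩ + (0.1409 + 0.1409i)|1⟩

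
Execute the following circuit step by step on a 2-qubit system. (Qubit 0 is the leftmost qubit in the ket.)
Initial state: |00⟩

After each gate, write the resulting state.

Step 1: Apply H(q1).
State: 1/√2|00⟩ + 1/√2|01⟩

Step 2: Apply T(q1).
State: 1/√2|00⟩ + (1/2 + (1/2)i)|01⟩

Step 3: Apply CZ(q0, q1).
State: 1/√2|00⟩ + (1/2 + (1/2)i)|01⟩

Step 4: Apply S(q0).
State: 1/√2|00⟩ + (1/2 + (1/2)i)|01⟩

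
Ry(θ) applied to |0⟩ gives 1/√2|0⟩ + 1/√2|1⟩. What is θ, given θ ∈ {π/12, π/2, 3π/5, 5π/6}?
π/2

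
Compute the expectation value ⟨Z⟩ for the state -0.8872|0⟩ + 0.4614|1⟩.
0.5742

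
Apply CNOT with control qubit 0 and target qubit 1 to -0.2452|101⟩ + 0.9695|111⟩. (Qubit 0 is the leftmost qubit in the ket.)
0.9695|101⟩ - 0.2452|111⟩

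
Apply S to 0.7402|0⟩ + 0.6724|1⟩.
0.7402|0⟩ + 0.6724i|1⟩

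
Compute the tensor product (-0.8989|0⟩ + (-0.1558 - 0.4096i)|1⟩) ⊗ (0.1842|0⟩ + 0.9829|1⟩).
-0.1656|00⟩ - 0.8835|01⟩ + (-0.0287 - 0.07545i)|10⟩ + (-0.1531 - 0.4026i)|11⟩

amp(|b₁b₂…⟩) = product of the factor amplitudes for bits b₁, b₂, …; only kets whose every factor amplitude is nonzero survive.
|00⟩: (-0.8989)(0.1842) = -0.1656
|01⟩: (-0.8989)(0.9829) = -0.8835
|10⟩: (-0.1558 - 0.4096i)(0.1842) = (-0.0287 - 0.07545i)
|11⟩: (-0.1558 - 0.4096i)(0.9829) = (-0.1531 - 0.4026i)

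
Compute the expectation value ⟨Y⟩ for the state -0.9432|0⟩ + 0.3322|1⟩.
0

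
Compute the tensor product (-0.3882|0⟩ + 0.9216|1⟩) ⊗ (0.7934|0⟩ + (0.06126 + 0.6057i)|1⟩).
-0.308|00⟩ + (-0.02378 - 0.2351i)|01⟩ + 0.7312|10⟩ + (0.05646 + 0.5582i)|11⟩

amp(|b₁b₂…⟩) = product of the factor amplitudes for bits b₁, b₂, …; only kets whose every factor amplitude is nonzero survive.
|00⟩: (-0.3882)(0.7934) = -0.308
|01⟩: (-0.3882)(0.06126 + 0.6057i) = (-0.02378 - 0.2351i)
|10⟩: (0.9216)(0.7934) = 0.7312
|11⟩: (0.9216)(0.06126 + 0.6057i) = (0.05646 + 0.5582i)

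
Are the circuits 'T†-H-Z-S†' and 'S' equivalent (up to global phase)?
No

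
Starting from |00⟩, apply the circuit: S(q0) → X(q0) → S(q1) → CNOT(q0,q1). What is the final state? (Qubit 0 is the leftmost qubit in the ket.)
|11⟩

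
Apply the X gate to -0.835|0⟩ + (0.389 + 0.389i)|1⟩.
(0.389 + 0.389i)|0⟩ - 0.835|1⟩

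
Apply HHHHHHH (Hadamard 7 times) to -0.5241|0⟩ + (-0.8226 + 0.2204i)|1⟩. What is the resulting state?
(-0.9523 + 0.1558i)|0⟩ + (0.2111 - 0.1558i)|1⟩

H² = I, so H^7 = H: a single Hadamard. With (a, b) = (-0.5241, (-0.8226 + 0.2204i)), H gives ((a + b)/√2, (a − b)/√2) = ((-0.9523 + 0.1558i), (0.2111 - 0.1558i)).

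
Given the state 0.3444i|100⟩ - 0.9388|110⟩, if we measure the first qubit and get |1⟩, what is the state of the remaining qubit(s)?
0.3444i|00⟩ - 0.9388|10⟩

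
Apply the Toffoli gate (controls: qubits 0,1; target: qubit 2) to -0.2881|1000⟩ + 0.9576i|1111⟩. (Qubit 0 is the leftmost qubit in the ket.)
-0.2881|1000⟩ + 0.9576i|1101⟩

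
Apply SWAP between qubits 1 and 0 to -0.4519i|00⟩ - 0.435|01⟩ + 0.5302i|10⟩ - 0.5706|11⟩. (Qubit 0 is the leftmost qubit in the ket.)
-0.4519i|00⟩ + 0.5302i|01⟩ - 0.435|10⟩ - 0.5706|11⟩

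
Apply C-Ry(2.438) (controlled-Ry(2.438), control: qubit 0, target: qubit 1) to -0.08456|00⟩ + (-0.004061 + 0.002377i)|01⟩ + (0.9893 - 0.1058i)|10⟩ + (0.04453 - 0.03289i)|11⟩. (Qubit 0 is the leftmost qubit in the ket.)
-0.08456|00⟩ + (-0.004061 + 0.002377i)|01⟩ + (0.2991 - 0.005581i)|10⟩ + (0.9441 - 0.1107i)|11⟩

C-Ry(2.438) leaves the control-|0⟩ kets |00⟩, |01⟩ unchanged and applies Ry(2.438) to qubit 1 on the control-|1⟩ pair (|10⟩, |11⟩).
Ry(2.438) = [[cos(θ/2), −sin(θ/2)], [sin(θ/2), cos(θ/2)]]; θ = 2.438, cos(θ/2) ≈ 0.344585, sin(θ/2) ≈ 0.938755.
With a = amp(|10⟩) = (0.9893 - 0.1058i) and b = amp(|11⟩) = (0.04453 - 0.03289i):
new amp(|10⟩) = (0.344585)·a + (-0.938755)·b = (0.2991 - 0.005581i)
new amp(|11⟩) = (0.938755)·a + (0.344585)·b = (0.9441 - 0.1107i)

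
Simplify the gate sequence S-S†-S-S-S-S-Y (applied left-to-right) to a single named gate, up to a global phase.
Y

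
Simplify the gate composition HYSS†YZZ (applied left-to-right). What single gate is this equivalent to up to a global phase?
H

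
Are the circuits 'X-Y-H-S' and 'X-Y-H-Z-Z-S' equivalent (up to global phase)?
Yes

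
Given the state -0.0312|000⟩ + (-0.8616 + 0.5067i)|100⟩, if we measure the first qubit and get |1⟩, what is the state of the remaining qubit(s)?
(-0.862 + 0.5069i)|00⟩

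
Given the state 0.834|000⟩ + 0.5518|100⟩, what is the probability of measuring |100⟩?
0.3045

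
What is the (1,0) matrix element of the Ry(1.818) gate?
0.7889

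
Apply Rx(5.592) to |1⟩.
-0.3388i|0⟩ - 0.9409|1⟩

Rx(5.592) = [[cos(θ/2), −i·sin(θ/2)], [−i·sin(θ/2), cos(θ/2)]]; θ = 5.592, cos(θ/2) ≈ -0.940875, sin(θ/2) ≈ 0.338754.
With a = amp(|0⟩) = 0 and b = amp(|1⟩) = 1:
new amp(|0⟩) = (-0.940875)·a + (-0.338754i)·b = -0.3388i
new amp(|1⟩) = (-0.338754i)·a + (-0.940875)·b = -0.9409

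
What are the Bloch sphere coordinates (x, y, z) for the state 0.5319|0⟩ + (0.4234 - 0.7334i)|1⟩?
(0.4504, -0.7802, -0.4342)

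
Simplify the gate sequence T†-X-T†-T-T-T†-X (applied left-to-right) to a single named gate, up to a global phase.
T†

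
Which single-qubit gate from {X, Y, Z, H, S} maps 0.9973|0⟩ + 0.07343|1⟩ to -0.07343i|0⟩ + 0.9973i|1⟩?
Y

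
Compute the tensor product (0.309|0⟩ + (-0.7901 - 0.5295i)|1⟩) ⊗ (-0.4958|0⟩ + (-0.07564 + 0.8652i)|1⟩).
-0.1532|00⟩ + (-0.02337 + 0.2673i)|01⟩ + (0.3917 + 0.2625i)|10⟩ + (0.5179 - 0.6435i)|11⟩

amp(|b₁b₂…⟩) = product of the factor amplitudes for bits b₁, b₂, …; only kets whose every factor amplitude is nonzero survive.
|00⟩: (0.309)(-0.4958) = -0.1532
|01⟩: (0.309)(-0.07564 + 0.8652i) = (-0.02337 + 0.2673i)
|10⟩: (-0.7901 - 0.5295i)(-0.4958) = (0.3917 + 0.2625i)
|11⟩: (-0.7901 - 0.5295i)(-0.07564 + 0.8652i) = (0.5179 - 0.6435i)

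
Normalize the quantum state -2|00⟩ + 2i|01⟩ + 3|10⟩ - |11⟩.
-0.4714|00⟩ + 0.4714i|01⟩ + 1/√2|10⟩ - 0.2357|11⟩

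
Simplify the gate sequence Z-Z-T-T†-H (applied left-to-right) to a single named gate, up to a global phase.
H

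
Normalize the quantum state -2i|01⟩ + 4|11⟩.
-(1/√5)i|01⟩ + 0.8944|11⟩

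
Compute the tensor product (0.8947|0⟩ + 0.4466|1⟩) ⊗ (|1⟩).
0.8947|01⟩ + 0.4466|11⟩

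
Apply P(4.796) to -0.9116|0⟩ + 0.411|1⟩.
-0.9116|0⟩ + (0.03432 - 0.4096i)|1⟩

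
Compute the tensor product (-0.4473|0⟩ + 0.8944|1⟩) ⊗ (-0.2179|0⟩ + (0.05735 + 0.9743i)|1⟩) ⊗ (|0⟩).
0.09747|000⟩ + (-0.02565 - 0.4358i)|010⟩ - 0.1949|100⟩ + (0.05129 + 0.8714i)|110⟩

amp(|b₁b₂…⟩) = product of the factor amplitudes for bits b₁, b₂, …; only kets whose every factor amplitude is nonzero survive.
|000⟩: (-0.4473)(-0.2179)(1) = 0.09747
|010⟩: (-0.4473)(0.05735 + 0.9743i)(1) = (-0.02565 - 0.4358i)
|100⟩: (0.8944)(-0.2179)(1) = -0.1949
|110⟩: (0.8944)(0.05735 + 0.9743i)(1) = (0.05129 + 0.8714i)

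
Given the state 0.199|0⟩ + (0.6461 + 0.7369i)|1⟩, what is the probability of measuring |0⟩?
0.0396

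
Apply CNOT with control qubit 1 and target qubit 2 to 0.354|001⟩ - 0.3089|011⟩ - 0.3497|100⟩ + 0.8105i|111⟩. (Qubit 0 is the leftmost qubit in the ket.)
0.354|001⟩ - 0.3089|010⟩ - 0.3497|100⟩ + 0.8105i|110⟩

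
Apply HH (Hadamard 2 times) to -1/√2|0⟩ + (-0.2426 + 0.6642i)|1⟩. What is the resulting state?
-1/√2|0⟩ + (-0.2426 + 0.6642i)|1⟩

H² = I, so an even number of Hadamards cancels: H^2 = I and the state is unchanged.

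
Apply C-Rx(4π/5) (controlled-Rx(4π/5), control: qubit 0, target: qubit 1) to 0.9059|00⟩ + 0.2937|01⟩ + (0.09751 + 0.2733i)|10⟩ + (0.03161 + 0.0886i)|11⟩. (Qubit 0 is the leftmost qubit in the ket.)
0.9059|00⟩ + 0.2937|01⟩ + (0.1144 + 0.05439i)|10⟩ + (0.2697 - 0.06536i)|11⟩

C-Rx(4π/5) leaves the control-|0⟩ kets |00⟩, |01⟩ unchanged and applies Rx(4π/5) to qubit 1 on the control-|1⟩ pair (|10⟩, |11⟩).
Rx(4π/5) = [[cos(θ/2), −i·sin(θ/2)], [−i·sin(θ/2), cos(θ/2)]]; θ = 4π/5, cos(θ/2) ≈ 0.309017, sin(θ/2) ≈ 0.951057.
With a = amp(|10⟩) = (0.09751 + 0.2733i) and b = amp(|11⟩) = (0.03161 + 0.0886i):
new amp(|10⟩) = (0.309017)·a + (-0.951057i)·b = (0.1144 + 0.05439i)
new amp(|11⟩) = (-0.951057i)·a + (0.309017)·b = (0.2697 - 0.06536i)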